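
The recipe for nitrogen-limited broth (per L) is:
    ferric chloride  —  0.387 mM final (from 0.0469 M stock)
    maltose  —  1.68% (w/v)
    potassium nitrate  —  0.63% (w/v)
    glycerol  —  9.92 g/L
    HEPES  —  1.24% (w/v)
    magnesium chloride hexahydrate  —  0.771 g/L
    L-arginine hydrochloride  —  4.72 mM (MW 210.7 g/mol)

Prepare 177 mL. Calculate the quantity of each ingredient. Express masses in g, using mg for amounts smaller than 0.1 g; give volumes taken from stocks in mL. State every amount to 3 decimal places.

ferric chloride 1.461 mL; maltose 2.974 g; potassium nitrate 1.115 g; glycerol 1.756 g; HEPES 2.195 g; magnesium chloride hexahydrate 0.136 g; L-arginine hydrochloride 0.176 g

Target volume = 177 mL = 0.177 L.
ferric chloride: C1V1 = C2V2 → 0.387 mM × 177 mL ÷ 46.9 mM = 1.461 mL
maltose: 1.68 g per 100 mL × 177 mL ÷ 100 = 2.974 g
potassium nitrate: 0.63 g per 100 mL × 177 mL ÷ 100 = 1.115 g
glycerol: 9.92 g/L × 0.177 L = 1.756 g
HEPES: 1.24% w/v = 12.4 g/L → 12.4 × 0.177 L = 2.195 g
magnesium chloride hexahydrate: 0.771 g/L × 0.177 L = 0.136 g
L-arginine hydrochloride: 4.72 mmol/L × 210.7 g/mol × 0.177 L ÷ 1000 = 0.176 g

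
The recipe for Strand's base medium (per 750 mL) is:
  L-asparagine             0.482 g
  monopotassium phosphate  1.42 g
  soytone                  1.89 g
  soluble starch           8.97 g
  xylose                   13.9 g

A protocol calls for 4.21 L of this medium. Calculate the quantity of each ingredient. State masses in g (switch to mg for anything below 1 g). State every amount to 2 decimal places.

Scale factor = 4210 mL / 750 mL = 5.61333.
L-asparagine: 0.482 g × (4210 mL / 750 mL) = 2.71 g
monopotassium phosphate: 1.42 g × (4210 mL / 750 mL) = 7.97 g
soytone: 1.89 g × (4210 mL / 750 mL) = 10.61 g
soluble starch: 8.97 g × (4210 mL / 750 mL) = 50.35 g
xylose: 13.9 g × (4210 mL / 750 mL) = 78.03 g

L-asparagine 2.71 g; monopotassium phosphate 7.97 g; soytone 10.61 g; soluble starch 50.35 g; xylose 78.03 g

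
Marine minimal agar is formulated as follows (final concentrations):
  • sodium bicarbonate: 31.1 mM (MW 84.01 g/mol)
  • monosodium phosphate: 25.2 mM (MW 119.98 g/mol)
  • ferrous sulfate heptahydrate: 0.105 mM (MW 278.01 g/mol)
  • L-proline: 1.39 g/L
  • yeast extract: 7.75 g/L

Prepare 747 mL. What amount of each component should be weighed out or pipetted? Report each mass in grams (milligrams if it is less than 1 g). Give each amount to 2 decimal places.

sodium bicarbonate 1.95 g; monosodium phosphate 2.26 g; ferrous sulfate heptahydrate 21.81 mg; L-proline 1.04 g; yeast extract 5.79 g

Target volume = 747 mL = 0.747 L.
sodium bicarbonate: 31.1 mmol/L × 84.01 g/mol × 0.747 L ÷ 1000 = 1.95 g
monosodium phosphate: 25.2 mmol/L × 119.98 g/mol × 0.747 L ÷ 1000 = 2.26 g
ferrous sulfate heptahydrate: 0.105 mmol/L × 278.01 mg/mmol × 0.747 L = 21.81 mg
L-proline: 1.39 g/L × 0.747 L = 1.04 g
yeast extract: 7.75 g/L × 0.747 L = 5.79 g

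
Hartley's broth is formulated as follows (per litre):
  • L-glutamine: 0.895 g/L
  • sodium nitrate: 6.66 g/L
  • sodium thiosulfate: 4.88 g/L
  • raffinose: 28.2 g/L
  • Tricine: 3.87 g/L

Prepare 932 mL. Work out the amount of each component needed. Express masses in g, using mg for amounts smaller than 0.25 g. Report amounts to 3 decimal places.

Working volume: 932 mL = 0.932 L.
L-glutamine: 0.895 g/L × 0.932 L = 0.834 g
sodium nitrate: 6.66 g/L × 0.932 L = 6.207 g
sodium thiosulfate: 4.88 g/L × 0.932 L = 4.548 g
raffinose: 28.2 g/L × 0.932 L = 26.282 g
Tricine: 3.87 g/L × 0.932 L = 3.607 g

L-glutamine 0.834 g; sodium nitrate 6.207 g; sodium thiosulfate 4.548 g; raffinose 26.282 g; Tricine 3.607 g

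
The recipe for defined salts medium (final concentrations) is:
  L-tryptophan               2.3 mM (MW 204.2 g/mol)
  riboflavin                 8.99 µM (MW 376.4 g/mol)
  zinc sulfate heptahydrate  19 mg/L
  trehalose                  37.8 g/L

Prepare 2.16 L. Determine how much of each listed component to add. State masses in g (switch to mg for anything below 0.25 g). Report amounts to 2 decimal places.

L-tryptophan 1.01 g; riboflavin 7.31 mg; zinc sulfate heptahydrate 41.04 mg; trehalose 81.65 g

Working volume: 2.16 L.
L-tryptophan: 2.3 mmol/L × 204.2 g/mol × 2.16 L ÷ 1000 = 1.01 g
riboflavin: 8.99 µmol/L × 376.4 g/mol × 2.16 L ÷ 1000 = 7.31 mg
zinc sulfate heptahydrate: 19 mg/L × 2.16 L = 41.04 mg
trehalose: 37.8 g/L × 2.16 L = 81.65 g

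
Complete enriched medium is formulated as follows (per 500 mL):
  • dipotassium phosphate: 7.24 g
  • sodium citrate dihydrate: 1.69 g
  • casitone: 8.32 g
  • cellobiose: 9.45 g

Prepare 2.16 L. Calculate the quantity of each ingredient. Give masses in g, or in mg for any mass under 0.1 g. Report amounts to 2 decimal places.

Scale factor = 2160 mL / 500 mL = 4.32.
dipotassium phosphate: 7.24 g × (2160 mL / 500 mL) = 31.28 g
sodium citrate dihydrate: 1.69 g × (2160 mL / 500 mL) = 7.30 g
casitone: 8.32 g × (2160 mL / 500 mL) = 35.94 g
cellobiose: 9.45 g × (2160 mL / 500 mL) = 40.82 g

dipotassium phosphate 31.28 g; sodium citrate dihydrate 7.30 g; casitone 35.94 g; cellobiose 40.82 g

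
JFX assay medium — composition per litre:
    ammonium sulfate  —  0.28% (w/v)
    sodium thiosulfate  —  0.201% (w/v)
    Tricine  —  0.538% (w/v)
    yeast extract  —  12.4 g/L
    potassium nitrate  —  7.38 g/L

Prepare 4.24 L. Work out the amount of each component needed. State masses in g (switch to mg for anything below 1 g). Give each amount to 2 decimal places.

Working volume: 4.24 L.
ammonium sulfate: 0.28 g per 100 mL × 4240 mL ÷ 100 = 11.87 g
sodium thiosulfate: 0.201 g per 100 mL × 4240 mL ÷ 100 = 8.52 g
Tricine: 0.538% w/v = 5.38 g/L → 5.38 × 4.24 L = 22.81 g
yeast extract: 12.4 g/L × 4.24 L = 52.58 g
potassium nitrate: 7.38 g/L × 4.24 L = 31.29 g

ammonium sulfate 11.87 g; sodium thiosulfate 8.52 g; Tricine 22.81 g; yeast extract 52.58 g; potassium nitrate 31.29 g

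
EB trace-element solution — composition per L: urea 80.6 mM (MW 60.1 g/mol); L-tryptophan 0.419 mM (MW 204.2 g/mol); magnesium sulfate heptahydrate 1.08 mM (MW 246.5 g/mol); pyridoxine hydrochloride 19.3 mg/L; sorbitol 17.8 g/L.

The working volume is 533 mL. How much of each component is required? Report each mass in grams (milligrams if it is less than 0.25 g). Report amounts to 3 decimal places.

Working volume: 533 mL = 0.533 L.
urea: 80.6 mmol/L × 60.1 g/mol × 0.533 L ÷ 1000 = 2.582 g
L-tryptophan: 0.419 mmol/L × 204.2 mg/mmol × 0.533 L = 45.603 mg
magnesium sulfate heptahydrate: 1.08 mmol/L × 246.5 mg/mmol × 0.533 L = 141.895 mg
pyridoxine hydrochloride: 19.3 mg/L × 0.533 L = 10.287 mg
sorbitol: 17.8 g/L × 0.533 L = 9.487 g

urea 2.582 g; L-tryptophan 45.603 mg; magnesium sulfate heptahydrate 141.895 mg; pyridoxine hydrochloride 10.287 mg; sorbitol 9.487 g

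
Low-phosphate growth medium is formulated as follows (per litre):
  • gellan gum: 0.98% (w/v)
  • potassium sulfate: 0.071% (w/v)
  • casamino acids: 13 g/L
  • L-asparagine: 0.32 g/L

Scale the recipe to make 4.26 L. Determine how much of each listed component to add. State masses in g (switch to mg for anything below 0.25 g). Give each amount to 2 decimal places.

gellan gum 41.75 g; potassium sulfate 3.02 g; casamino acids 55.38 g; L-asparagine 1.36 g

Working volume: 4.26 L.
gellan gum: 0.98% w/v = 9.8 g/L → 9.8 × 4.26 L = 41.75 g
potassium sulfate: 0.071% w/v = 0.71 g/L → 0.71 × 4.26 L = 3.02 g
casamino acids: 13 g/L × 4.26 L = 55.38 g
L-asparagine: 0.32 g/L × 4.26 L = 1.36 g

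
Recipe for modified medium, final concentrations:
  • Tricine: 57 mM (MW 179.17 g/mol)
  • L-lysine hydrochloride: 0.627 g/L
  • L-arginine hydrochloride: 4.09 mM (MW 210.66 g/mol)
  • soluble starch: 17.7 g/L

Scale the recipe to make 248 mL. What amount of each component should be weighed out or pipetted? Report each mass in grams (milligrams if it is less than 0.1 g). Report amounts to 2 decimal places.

Target volume = 248 mL = 0.248 L.
Tricine: 57 mmol/L × 179.17 g/mol × 0.248 L ÷ 1000 = 2.53 g
L-lysine hydrochloride: 0.627 g/L × 0.248 L = 0.16 g
L-arginine hydrochloride: 4.09 mmol/L × 210.66 g/mol × 0.248 L ÷ 1000 = 0.21 g
soluble starch: 17.7 g/L × 0.248 L = 4.39 g

Tricine 2.53 g; L-lysine hydrochloride 0.16 g; L-arginine hydrochloride 0.21 g; soluble starch 4.39 g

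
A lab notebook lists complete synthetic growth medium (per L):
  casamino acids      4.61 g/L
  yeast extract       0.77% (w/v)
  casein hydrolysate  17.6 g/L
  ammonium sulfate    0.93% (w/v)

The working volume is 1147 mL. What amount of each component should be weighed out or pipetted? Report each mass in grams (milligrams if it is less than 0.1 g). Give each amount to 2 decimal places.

Working volume: 1147 mL = 1.147 L.
casamino acids: 4.61 g/L × 1.147 L = 5.29 g
yeast extract: 0.77% w/v = 7.7 g/L → 7.7 × 1.147 L = 8.83 g
casein hydrolysate: 17.6 g/L × 1.147 L = 20.19 g
ammonium sulfate: 0.93% w/v = 9.3 g/L → 9.3 × 1.147 L = 10.67 g

casamino acids 5.29 g; yeast extract 8.83 g; casein hydrolysate 20.19 g; ammonium sulfate 10.67 g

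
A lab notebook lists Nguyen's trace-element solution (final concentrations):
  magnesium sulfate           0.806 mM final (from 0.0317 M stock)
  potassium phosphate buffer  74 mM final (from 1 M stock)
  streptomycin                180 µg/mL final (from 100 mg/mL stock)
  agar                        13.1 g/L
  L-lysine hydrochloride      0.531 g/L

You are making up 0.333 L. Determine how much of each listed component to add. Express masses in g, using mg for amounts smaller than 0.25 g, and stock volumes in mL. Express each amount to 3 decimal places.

Working volume: 0.333 L.
magnesium sulfate: C1V1 = C2V2 → 0.806 mM × 333 mL ÷ 31.7 mM = 8.467 mL
potassium phosphate buffer: V = C2·V2/C1 = 74 mM × 333 mL ÷ 1000 mM = 24.642 mL
streptomycin: C1V1 = C2V2 → 180 µg/mL × 333 mL ÷ 100000 µg/mL = 0.599 mL
agar: 13.1 g/L × 0.333 L = 4.362 g
L-lysine hydrochloride: 0.531 g/L × 0.333 L = 0.176823 g = 176.823 mg

magnesium sulfate 8.467 mL; potassium phosphate buffer 24.642 mL; streptomycin 0.599 mL; agar 4.362 g; L-lysine hydrochloride 176.823 mg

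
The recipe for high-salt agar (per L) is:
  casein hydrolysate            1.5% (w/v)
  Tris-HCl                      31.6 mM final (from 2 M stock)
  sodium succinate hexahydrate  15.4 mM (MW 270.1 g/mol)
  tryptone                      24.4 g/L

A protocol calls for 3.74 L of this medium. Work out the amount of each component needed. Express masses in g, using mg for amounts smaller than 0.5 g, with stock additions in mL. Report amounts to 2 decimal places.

Scale factor relative to 1 L: 3.74.
casein hydrolysate: 1.5% w/v = 15 g/L → 15 × 3.74 L = 56.10 g
Tris-HCl: dilute stock: 31.6 mM × 3740 mL ÷ 2000 mM = 59.09 mL
sodium succinate hexahydrate: 15.4 mmol/L × 270.1 g/mol × 3.74 L ÷ 1000 = 15.56 g
tryptone: 24.4 g/L × 3.74 L = 91.26 g

casein hydrolysate 56.10 g; Tris-HCl 59.09 mL; sodium succinate hexahydrate 15.56 g; tryptone 91.26 g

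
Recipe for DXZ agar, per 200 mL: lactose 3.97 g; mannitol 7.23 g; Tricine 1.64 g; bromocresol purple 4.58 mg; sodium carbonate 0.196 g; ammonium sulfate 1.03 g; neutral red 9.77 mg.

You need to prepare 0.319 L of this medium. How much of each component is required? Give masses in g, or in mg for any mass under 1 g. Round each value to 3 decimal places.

lactose 6.332 g; mannitol 11.532 g; Tricine 2.616 g; bromocresol purple 7.305 mg; sodium carbonate 312.620 mg; ammonium sulfate 1.643 g; neutral red 15.583 mg

Ratio of target to recipe volume: 319 / 200 = 1.595.
lactose: 3.97 g × (319 mL / 200 mL) = 6.332 g
mannitol: 7.23 g × (319 mL / 200 mL) = 11.532 g
Tricine: 1.64 g × (319 mL / 200 mL) = 2.616 g
bromocresol purple: 4.58 mg × (319 mL / 200 mL) = 7.305 mg
sodium carbonate: 0.196 g × (319 mL / 200 mL) = 0.31262 g = 312.620 mg
ammonium sulfate: 1.03 g × (319 mL / 200 mL) = 1.643 g
neutral red: 9.77 mg × (319 mL / 200 mL) = 15.583 mg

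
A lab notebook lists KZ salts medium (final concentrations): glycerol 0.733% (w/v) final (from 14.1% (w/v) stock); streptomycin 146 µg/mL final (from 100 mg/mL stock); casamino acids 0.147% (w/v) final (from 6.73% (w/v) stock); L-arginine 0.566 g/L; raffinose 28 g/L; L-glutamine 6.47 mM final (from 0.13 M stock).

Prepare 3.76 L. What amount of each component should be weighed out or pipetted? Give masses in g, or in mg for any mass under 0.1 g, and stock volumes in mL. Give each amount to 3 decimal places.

glycerol 195.467 mL; streptomycin 5.490 mL; casamino acids 82.128 mL; L-arginine 2.128 g; raffinose 105.280 g; L-glutamine 187.132 mL

Scale factor relative to 1 L: 3.76.
glycerol: C1V1 = C2V2 → 0.733% ÷ 14.1% × 3760 mL = 195.467 mL
streptomycin: V = C2·V2/C1 = 146 µg/mL × 3760 mL ÷ 100000 µg/mL = 5.490 mL
casamino acids: C1V1 = C2V2 → 0.147% ÷ 6.73% × 3760 mL = 82.128 mL
L-arginine: 0.566 g/L × 3.76 L = 2.128 g
raffinose: 28 g/L × 3.76 L = 105.280 g
L-glutamine: dilute stock: 6.47 mM × 3760 mL ÷ 130 mM = 187.132 mL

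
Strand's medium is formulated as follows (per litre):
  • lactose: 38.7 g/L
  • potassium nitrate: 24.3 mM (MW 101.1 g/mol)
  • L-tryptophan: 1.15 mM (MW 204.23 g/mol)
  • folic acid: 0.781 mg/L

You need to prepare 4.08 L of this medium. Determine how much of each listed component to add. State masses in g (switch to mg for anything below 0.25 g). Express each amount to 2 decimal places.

Working volume: 4.08 L.
lactose: 38.7 g/L × 4.08 L = 157.90 g
potassium nitrate: 24.3 mmol/L × 101.1 g/mol × 4.08 L ÷ 1000 = 10.02 g
L-tryptophan: 1.15 mmol/L × 204.23 g/mol × 4.08 L ÷ 1000 = 0.96 g
folic acid: 0.781 mg/L × 4.08 L = 3.19 mg

lactose 157.90 g; potassium nitrate 10.02 g; L-tryptophan 0.96 g; folic acid 3.19 mg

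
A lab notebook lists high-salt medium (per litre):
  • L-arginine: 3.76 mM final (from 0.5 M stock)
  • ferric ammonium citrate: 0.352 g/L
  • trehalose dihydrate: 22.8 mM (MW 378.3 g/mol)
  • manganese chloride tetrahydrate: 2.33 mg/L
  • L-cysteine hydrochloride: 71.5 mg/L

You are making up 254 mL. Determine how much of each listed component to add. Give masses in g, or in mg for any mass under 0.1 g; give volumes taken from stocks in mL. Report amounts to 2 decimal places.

L-arginine 1.91 mL; ferric ammonium citrate 89.41 mg; trehalose dihydrate 2.19 g; manganese chloride tetrahydrate 0.59 mg; L-cysteine hydrochloride 18.16 mg

Target volume = 254 mL = 0.254 L.
L-arginine: C1V1 = C2V2 → 3.76 mM × 254 mL ÷ 500 mM = 1.91 mL
ferric ammonium citrate: 0.352 g/L × 0.254 L = 0.089408 g = 89.41 mg
trehalose dihydrate: 22.8 mmol/L × 378.3 g/mol × 0.254 L ÷ 1000 = 2.19 g
manganese chloride tetrahydrate: 2.33 mg/L × 0.254 L = 0.59 mg
L-cysteine hydrochloride: 71.5 mg/L × 0.254 L = 18.16 mg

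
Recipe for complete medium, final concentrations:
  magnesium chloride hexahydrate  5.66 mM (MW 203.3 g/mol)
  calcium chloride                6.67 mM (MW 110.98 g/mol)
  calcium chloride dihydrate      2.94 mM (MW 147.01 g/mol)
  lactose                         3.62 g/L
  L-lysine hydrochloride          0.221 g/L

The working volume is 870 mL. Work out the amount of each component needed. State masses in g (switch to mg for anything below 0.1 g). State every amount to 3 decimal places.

magnesium chloride hexahydrate 1.001 g; calcium chloride 0.644 g; calcium chloride dihydrate 0.376 g; lactose 3.149 g; L-lysine hydrochloride 0.192 g

Scale factor relative to 1 L: 0.87.
magnesium chloride hexahydrate: 5.66 mmol/L × 203.3 g/mol × 0.87 L ÷ 1000 = 1.001 g
calcium chloride: 6.67 mmol/L × 110.98 g/mol × 0.87 L ÷ 1000 = 0.644 g
calcium chloride dihydrate: 2.94 mmol/L × 147.01 g/mol × 0.87 L ÷ 1000 = 0.376 g
lactose: 3.62 g/L × 0.87 L = 3.149 g
L-lysine hydrochloride: 0.221 g/L × 0.87 L = 0.192 g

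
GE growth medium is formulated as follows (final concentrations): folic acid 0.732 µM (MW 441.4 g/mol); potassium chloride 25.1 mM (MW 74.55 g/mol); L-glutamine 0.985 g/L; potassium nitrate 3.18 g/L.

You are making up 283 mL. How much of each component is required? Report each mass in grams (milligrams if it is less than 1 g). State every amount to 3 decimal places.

Scale factor relative to 1 L: 0.283.
folic acid: 0.732 µmol/L × 441.4 g/mol × 0.283 L ÷ 1000 = 0.091 mg
potassium chloride: 25.1 mmol/L × 74.55 mg/mmol × 0.283 L = 529.551 mg
L-glutamine: 0.985 g/L × 0.283 L = 0.278755 g = 278.755 mg
potassium nitrate: 3.18 g/L × 0.283 L = 0.89994 g = 899.940 mg

folic acid 0.091 mg; potassium chloride 529.551 mg; L-glutamine 278.755 mg; potassium nitrate 899.940 mg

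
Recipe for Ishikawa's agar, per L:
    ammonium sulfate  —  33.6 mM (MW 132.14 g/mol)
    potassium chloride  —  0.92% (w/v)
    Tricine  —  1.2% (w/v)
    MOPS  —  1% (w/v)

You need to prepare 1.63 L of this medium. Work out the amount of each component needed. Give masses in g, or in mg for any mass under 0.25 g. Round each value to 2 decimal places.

ammonium sulfate 7.24 g; potassium chloride 15.00 g; Tricine 19.56 g; MOPS 16.30 g

Working volume: 1.63 L.
ammonium sulfate: 33.6 mmol/L × 132.14 g/mol × 1.63 L ÷ 1000 = 7.24 g
potassium chloride: 0.92 g per 100 mL × 1630 mL ÷ 100 = 15.00 g
Tricine: 1.2 g per 100 mL × 1630 mL ÷ 100 = 19.56 g
MOPS: 1% w/v = 10 g/L → 10 × 1.63 L = 16.30 g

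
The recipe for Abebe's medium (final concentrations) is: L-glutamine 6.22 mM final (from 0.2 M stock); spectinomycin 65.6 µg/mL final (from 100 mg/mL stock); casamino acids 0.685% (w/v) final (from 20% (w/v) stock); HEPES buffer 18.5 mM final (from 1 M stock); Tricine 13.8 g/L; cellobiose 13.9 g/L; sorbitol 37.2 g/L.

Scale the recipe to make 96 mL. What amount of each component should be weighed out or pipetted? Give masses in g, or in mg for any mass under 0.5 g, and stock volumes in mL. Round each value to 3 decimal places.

L-glutamine 2.986 mL; spectinomycin 0.063 mL; casamino acids 3.288 mL; HEPES buffer 1.776 mL; Tricine 1.325 g; cellobiose 1.334 g; sorbitol 3.571 g

Working volume: 96 mL = 0.096 L.
L-glutamine: V = C2·V2/C1 = 6.22 mM × 96 mL ÷ 200 mM = 2.986 mL
spectinomycin: V = C2·V2/C1 = 65.6 µg/mL × 96 mL ÷ 100000 µg/mL = 0.063 mL
casamino acids: C1V1 = C2V2 → 0.685% ÷ 20% × 96 mL = 3.288 mL
HEPES buffer: V = C2·V2/C1 = 18.5 mM × 96 mL ÷ 1000 mM = 1.776 mL
Tricine: 13.8 g/L × 0.096 L = 1.325 g
cellobiose: 13.9 g/L × 0.096 L = 1.334 g
sorbitol: 37.2 g/L × 0.096 L = 3.571 g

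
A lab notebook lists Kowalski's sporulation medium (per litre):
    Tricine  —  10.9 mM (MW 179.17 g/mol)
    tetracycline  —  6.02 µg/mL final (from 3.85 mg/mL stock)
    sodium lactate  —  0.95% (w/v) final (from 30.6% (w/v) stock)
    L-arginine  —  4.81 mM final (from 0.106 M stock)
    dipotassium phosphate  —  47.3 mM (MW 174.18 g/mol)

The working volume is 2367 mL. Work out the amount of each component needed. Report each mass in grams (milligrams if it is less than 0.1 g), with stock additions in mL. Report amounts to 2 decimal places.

Working volume: 2367 mL = 2.367 L.
Tricine: 10.9 mmol/L × 179.17 g/mol × 2.367 L ÷ 1000 = 4.62 g
tetracycline: dilute stock: 6.02 µg/mL × 2367 mL ÷ 3850 µg/mL = 3.70 mL
sodium lactate: V = C2·V2/C1 = 0.95% ÷ 30.6% × 2367 mL = 73.49 mL
L-arginine: V = C2·V2/C1 = 4.81 mM × 2367 mL ÷ 106 mM = 107.41 mL
dipotassium phosphate: 47.3 mmol/L × 174.18 g/mol × 2.367 L ÷ 1000 = 19.50 g

Tricine 4.62 g; tetracycline 3.70 mL; sodium lactate 73.49 mL; L-arginine 107.41 mL; dipotassium phosphate 19.50 g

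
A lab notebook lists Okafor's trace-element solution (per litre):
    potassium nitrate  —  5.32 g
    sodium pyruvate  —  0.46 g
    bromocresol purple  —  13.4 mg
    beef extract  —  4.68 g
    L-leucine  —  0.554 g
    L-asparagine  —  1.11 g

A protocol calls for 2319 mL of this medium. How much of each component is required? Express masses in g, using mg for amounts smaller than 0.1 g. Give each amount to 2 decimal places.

Scale factor = 2319 mL / 1000 mL = 2.319.
potassium nitrate: 5.32 g × (2319 mL / 1000 mL) = 12.34 g
sodium pyruvate: 0.46 g × (2319 mL / 1000 mL) = 1.07 g
bromocresol purple: 13.4 mg × (2319 mL / 1000 mL) = 31.07 mg
beef extract: 4.68 g × (2319 mL / 1000 mL) = 10.85 g
L-leucine: 0.554 g × (2319 mL / 1000 mL) = 1.28 g
L-asparagine: 1.11 g × (2319 mL / 1000 mL) = 2.57 g

potassium nitrate 12.34 g; sodium pyruvate 1.07 g; bromocresol purple 31.07 mg; beef extract 10.85 g; L-leucine 1.28 g; L-asparagine 2.57 g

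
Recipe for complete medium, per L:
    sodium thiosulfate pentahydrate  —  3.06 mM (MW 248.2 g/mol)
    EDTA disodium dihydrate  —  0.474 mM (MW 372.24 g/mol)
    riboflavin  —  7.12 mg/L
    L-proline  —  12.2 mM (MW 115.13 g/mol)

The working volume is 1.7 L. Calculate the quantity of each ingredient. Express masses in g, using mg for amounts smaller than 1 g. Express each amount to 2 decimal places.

Working volume: 1.7 L.
sodium thiosulfate pentahydrate: 3.06 mmol/L × 248.2 g/mol × 1.7 L ÷ 1000 = 1.29 g
EDTA disodium dihydrate: 0.474 mmol/L × 372.24 mg/mmol × 1.7 L = 299.95 mg
riboflavin: 7.12 mg/L × 1.7 L = 12.10 mg
L-proline: 12.2 mmol/L × 115.13 g/mol × 1.7 L ÷ 1000 = 2.39 g

sodium thiosulfate pentahydrate 1.29 g; EDTA disodium dihydrate 299.95 mg; riboflavin 12.10 mg; L-proline 2.39 g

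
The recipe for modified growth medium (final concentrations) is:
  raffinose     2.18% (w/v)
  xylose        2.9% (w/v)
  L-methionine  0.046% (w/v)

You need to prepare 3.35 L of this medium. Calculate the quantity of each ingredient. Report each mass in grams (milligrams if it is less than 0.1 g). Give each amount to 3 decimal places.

Working volume: 3.35 L.
raffinose: 2.18% w/v = 21.8 g/L → 21.8 × 3.35 L = 73.030 g
xylose: 2.9 g per 100 mL × 3350 mL ÷ 100 = 97.150 g
L-methionine: 0.046 g per 100 mL × 3350 mL ÷ 100 = 1.541 g

raffinose 73.030 g; xylose 97.150 g; L-methionine 1.541 g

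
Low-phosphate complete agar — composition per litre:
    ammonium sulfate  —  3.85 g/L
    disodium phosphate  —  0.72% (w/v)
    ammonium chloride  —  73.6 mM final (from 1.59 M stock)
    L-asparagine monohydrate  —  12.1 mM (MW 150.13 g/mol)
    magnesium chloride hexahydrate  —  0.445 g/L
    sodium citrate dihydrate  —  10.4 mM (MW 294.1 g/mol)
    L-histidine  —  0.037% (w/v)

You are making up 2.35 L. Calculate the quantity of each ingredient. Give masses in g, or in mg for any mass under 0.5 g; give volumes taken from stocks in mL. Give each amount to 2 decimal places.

Working volume: 2.35 L.
ammonium sulfate: 3.85 g/L × 2.35 L = 9.05 g
disodium phosphate: 0.72 g per 100 mL × 2350 mL ÷ 100 = 16.92 g
ammonium chloride: V = C2·V2/C1 = 73.6 mM × 2350 mL ÷ 1590 mM = 108.78 mL
L-asparagine monohydrate: 12.1 mmol/L × 150.13 g/mol × 2.35 L ÷ 1000 = 4.27 g
magnesium chloride hexahydrate: 0.445 g/L × 2.35 L = 1.05 g
sodium citrate dihydrate: 10.4 mmol/L × 294.1 g/mol × 2.35 L ÷ 1000 = 7.19 g
L-histidine: 0.037% w/v = 0.37 g/L → 0.37 × 2.35 L = 0.87 g

ammonium sulfate 9.05 g; disodium phosphate 16.92 g; ammonium chloride 108.78 mL; L-asparagine monohydrate 4.27 g; magnesium chloride hexahydrate 1.05 g; sodium citrate dihydrate 7.19 g; L-histidine 0.87 g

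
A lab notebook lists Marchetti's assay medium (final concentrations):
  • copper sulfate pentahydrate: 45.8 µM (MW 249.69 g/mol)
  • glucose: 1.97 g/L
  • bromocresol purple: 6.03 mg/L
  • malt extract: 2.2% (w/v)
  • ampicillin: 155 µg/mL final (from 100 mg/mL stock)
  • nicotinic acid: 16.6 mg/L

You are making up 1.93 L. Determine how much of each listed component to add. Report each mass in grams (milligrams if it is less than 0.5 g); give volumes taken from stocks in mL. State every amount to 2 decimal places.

Working volume: 1.93 L.
copper sulfate pentahydrate: 45.8 µmol/L × 249.69 g/mol × 1.93 L ÷ 1000 = 22.07 mg
glucose: 1.97 g/L × 1.93 L = 3.80 g
bromocresol purple: 6.03 mg/L × 1.93 L = 11.64 mg
malt extract: 2.2% w/v = 22 g/L → 22 × 1.93 L = 42.46 g
ampicillin: C1V1 = C2V2 → 155 µg/mL × 1930 mL ÷ 100000 µg/mL = 2.99 mL
nicotinic acid: 16.6 mg/L × 1.93 L = 32.04 mg

copper sulfate pentahydrate 22.07 mg; glucose 3.80 g; bromocresol purple 11.64 mg; malt extract 42.46 g; ampicillin 2.99 mL; nicotinic acid 32.04 mg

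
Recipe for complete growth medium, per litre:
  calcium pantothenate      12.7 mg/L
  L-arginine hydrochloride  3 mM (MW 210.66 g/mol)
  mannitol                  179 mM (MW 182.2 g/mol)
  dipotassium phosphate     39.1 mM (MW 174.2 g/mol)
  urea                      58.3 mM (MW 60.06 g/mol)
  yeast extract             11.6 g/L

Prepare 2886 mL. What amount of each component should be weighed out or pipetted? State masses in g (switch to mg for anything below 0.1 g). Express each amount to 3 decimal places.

Scale factor relative to 1 L: 2.886.
calcium pantothenate: 12.7 mg/L × 2.886 L = 36.652 mg
L-arginine hydrochloride: 3 mmol/L × 210.66 g/mol × 2.886 L ÷ 1000 = 1.824 g
mannitol: 179 mmol/L × 182.2 g/mol × 2.886 L ÷ 1000 = 94.123 g
dipotassium phosphate: 39.1 mmol/L × 174.2 g/mol × 2.886 L ÷ 1000 = 19.657 g
urea: 58.3 mmol/L × 60.06 g/mol × 2.886 L ÷ 1000 = 10.105 g
yeast extract: 11.6 g/L × 2.886 L = 33.478 g

calcium pantothenate 36.652 mg; L-arginine hydrochloride 1.824 g; mannitol 94.123 g; dipotassium phosphate 19.657 g; urea 10.105 g; yeast extract 33.478 g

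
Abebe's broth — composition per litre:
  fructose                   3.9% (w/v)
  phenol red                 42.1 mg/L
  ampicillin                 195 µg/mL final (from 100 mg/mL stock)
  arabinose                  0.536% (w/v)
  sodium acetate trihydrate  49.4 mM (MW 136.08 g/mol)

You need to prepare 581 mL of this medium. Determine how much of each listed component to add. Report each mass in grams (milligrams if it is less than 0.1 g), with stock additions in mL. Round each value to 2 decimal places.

Scale factor relative to 1 L: 0.581.
fructose: 3.9% w/v = 39 g/L → 39 × 0.581 L = 22.66 g
phenol red: 42.1 mg/L × 0.581 L = 24.46 mg
ampicillin: dilute stock: 195 µg/mL × 581 mL ÷ 100000 µg/mL = 1.13 mL
arabinose: 0.536 g per 100 mL × 581 mL ÷ 100 = 3.11 g
sodium acetate trihydrate: 49.4 mmol/L × 136.08 g/mol × 0.581 L ÷ 1000 = 3.91 g

fructose 22.66 g; phenol red 24.46 mg; ampicillin 1.13 mL; arabinose 3.11 g; sodium acetate trihydrate 3.91 g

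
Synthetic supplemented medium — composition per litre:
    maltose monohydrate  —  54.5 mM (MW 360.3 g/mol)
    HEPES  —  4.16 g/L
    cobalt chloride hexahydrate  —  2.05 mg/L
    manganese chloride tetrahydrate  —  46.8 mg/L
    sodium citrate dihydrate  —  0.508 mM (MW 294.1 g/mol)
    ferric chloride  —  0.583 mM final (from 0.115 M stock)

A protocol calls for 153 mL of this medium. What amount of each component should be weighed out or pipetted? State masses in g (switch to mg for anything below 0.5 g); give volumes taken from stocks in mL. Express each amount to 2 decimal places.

maltose monohydrate 3.00 g; HEPES 0.64 g; cobalt chloride hexahydrate 0.31 mg; manganese chloride tetrahydrate 7.16 mg; sodium citrate dihydrate 22.86 mg; ferric chloride 0.78 mL

Target volume = 153 mL = 0.153 L.
maltose monohydrate: 54.5 mmol/L × 360.3 g/mol × 0.153 L ÷ 1000 = 3.00 g
HEPES: 4.16 g/L × 0.153 L = 0.64 g
cobalt chloride hexahydrate: 2.05 mg/L × 0.153 L = 0.31 mg
manganese chloride tetrahydrate: 46.8 mg/L × 0.153 L = 7.16 mg
sodium citrate dihydrate: 0.508 mmol/L × 294.1 mg/mmol × 0.153 L = 22.86 mg
ferric chloride: dilute stock: 0.583 mM × 153 mL ÷ 115 mM = 0.78 mL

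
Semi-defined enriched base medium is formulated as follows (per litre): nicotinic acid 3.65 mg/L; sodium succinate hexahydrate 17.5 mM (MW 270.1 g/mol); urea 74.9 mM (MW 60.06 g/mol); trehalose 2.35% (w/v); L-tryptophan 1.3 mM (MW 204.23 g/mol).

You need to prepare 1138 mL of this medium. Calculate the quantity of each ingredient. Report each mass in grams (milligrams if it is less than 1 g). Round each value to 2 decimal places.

Scale factor relative to 1 L: 1.138.
nicotinic acid: 3.65 mg/L × 1.138 L = 4.15 mg
sodium succinate hexahydrate: 17.5 mmol/L × 270.1 g/mol × 1.138 L ÷ 1000 = 5.38 g
urea: 74.9 mmol/L × 60.06 g/mol × 1.138 L ÷ 1000 = 5.12 g
trehalose: 2.35% w/v = 23.5 g/L → 23.5 × 1.138 L = 26.74 g
L-tryptophan: 1.3 mmol/L × 204.23 mg/mmol × 1.138 L = 302.14 mg

nicotinic acid 4.15 mg; sodium succinate hexahydrate 5.38 g; urea 5.12 g; trehalose 26.74 g; L-tryptophan 302.14 mg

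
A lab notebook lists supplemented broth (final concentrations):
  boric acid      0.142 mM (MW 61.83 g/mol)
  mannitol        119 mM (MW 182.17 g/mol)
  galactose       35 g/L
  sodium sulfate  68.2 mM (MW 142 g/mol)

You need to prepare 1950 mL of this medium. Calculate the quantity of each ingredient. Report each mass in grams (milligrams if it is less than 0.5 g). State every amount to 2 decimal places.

boric acid 17.12 mg; mannitol 42.27 g; galactose 68.25 g; sodium sulfate 18.88 g

Scale factor relative to 1 L: 1.95.
boric acid: 0.142 mmol/L × 61.83 mg/mmol × 1.95 L = 17.12 mg
mannitol: 119 mmol/L × 182.17 g/mol × 1.95 L ÷ 1000 = 42.27 g
galactose: 35 g/L × 1.95 L = 68.25 g
sodium sulfate: 68.2 mmol/L × 142 g/mol × 1.95 L ÷ 1000 = 18.88 g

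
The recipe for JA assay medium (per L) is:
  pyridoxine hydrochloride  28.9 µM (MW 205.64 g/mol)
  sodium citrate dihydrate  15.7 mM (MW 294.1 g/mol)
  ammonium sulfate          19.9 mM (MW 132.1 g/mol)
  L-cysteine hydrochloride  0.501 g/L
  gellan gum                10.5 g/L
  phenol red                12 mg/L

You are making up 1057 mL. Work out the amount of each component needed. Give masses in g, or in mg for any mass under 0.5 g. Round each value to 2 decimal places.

pyridoxine hydrochloride 6.28 mg; sodium citrate dihydrate 4.88 g; ammonium sulfate 2.78 g; L-cysteine hydrochloride 0.53 g; gellan gum 11.10 g; phenol red 12.68 mg

Scale factor relative to 1 L: 1.057.
pyridoxine hydrochloride: 28.9 µmol/L × 205.64 g/mol × 1.057 L ÷ 1000 = 6.28 mg
sodium citrate dihydrate: 15.7 mmol/L × 294.1 g/mol × 1.057 L ÷ 1000 = 4.88 g
ammonium sulfate: 19.9 mmol/L × 132.1 g/mol × 1.057 L ÷ 1000 = 2.78 g
L-cysteine hydrochloride: 0.501 g/L × 1.057 L = 0.53 g
gellan gum: 10.5 g/L × 1.057 L = 11.10 g
phenol red: 12 mg/L × 1.057 L = 12.68 mg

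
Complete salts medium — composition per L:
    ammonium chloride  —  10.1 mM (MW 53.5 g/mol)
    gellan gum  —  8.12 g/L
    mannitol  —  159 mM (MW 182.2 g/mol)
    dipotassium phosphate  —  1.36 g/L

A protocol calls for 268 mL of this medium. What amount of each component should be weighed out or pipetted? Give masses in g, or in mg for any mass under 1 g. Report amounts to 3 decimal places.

ammonium chloride 144.814 mg; gellan gum 2.176 g; mannitol 7.764 g; dipotassium phosphate 364.480 mg

Working volume: 268 mL = 0.268 L.
ammonium chloride: 10.1 mmol/L × 53.5 mg/mmol × 0.268 L = 144.814 mg
gellan gum: 8.12 g/L × 0.268 L = 2.176 g
mannitol: 159 mmol/L × 182.2 g/mol × 0.268 L ÷ 1000 = 7.764 g
dipotassium phosphate: 1.36 g/L × 0.268 L = 0.36448 g = 364.480 mg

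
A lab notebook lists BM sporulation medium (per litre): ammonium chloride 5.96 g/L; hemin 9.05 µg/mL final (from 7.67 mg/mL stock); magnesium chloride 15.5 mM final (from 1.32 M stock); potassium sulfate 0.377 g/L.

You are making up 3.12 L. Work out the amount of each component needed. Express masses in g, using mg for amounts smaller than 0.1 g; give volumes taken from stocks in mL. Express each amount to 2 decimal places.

ammonium chloride 18.60 g; hemin 3.68 mL; magnesium chloride 36.64 mL; potassium sulfate 1.18 g

Scale factor relative to 1 L: 3.12.
ammonium chloride: 5.96 g/L × 3.12 L = 18.60 g
hemin: V = C2·V2/C1 = 9.05 µg/mL × 3120 mL ÷ 7670 µg/mL = 3.68 mL
magnesium chloride: C1V1 = C2V2 → 15.5 mM × 3120 mL ÷ 1320 mM = 36.64 mL
potassium sulfate: 0.377 g/L × 3.12 L = 1.18 g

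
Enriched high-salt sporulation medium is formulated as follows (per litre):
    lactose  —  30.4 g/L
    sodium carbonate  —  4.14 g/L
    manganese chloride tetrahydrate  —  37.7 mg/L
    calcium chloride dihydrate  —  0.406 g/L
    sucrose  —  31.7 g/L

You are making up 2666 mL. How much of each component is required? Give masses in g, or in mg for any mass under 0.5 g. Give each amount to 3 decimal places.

Target volume = 2666 mL = 2.666 L.
lactose: 30.4 g/L × 2.666 L = 81.046 g
sodium carbonate: 4.14 g/L × 2.666 L = 11.037 g
manganese chloride tetrahydrate: 37.7 mg/L × 2.666 L = 100.508 mg
calcium chloride dihydrate: 0.406 g/L × 2.666 L = 1.082 g
sucrose: 31.7 g/L × 2.666 L = 84.512 g

lactose 81.046 g; sodium carbonate 11.037 g; manganese chloride tetrahydrate 100.508 mg; calcium chloride dihydrate 1.082 g; sucrose 84.512 g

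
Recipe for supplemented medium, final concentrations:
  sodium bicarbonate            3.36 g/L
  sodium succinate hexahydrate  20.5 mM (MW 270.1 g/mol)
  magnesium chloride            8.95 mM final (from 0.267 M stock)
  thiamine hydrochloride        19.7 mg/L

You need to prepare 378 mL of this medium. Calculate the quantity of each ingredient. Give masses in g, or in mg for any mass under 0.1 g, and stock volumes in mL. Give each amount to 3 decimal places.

Target volume = 378 mL = 0.378 L.
sodium bicarbonate: 3.36 g/L × 0.378 L = 1.270 g
sodium succinate hexahydrate: 20.5 mmol/L × 270.1 g/mol × 0.378 L ÷ 1000 = 2.093 g
magnesium chloride: dilute stock: 8.95 mM × 378 mL ÷ 267 mM = 12.671 mL
thiamine hydrochloride: 19.7 mg/L × 0.378 L = 7.447 mg

sodium bicarbonate 1.270 g; sodium succinate hexahydrate 2.093 g; magnesium chloride 12.671 mL; thiamine hydrochloride 7.447 mg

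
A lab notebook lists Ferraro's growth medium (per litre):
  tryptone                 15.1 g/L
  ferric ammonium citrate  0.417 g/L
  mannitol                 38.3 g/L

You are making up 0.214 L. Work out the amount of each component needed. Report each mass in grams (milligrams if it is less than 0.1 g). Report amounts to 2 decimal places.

Working volume: 0.214 L.
tryptone: 15.1 g/L × 0.214 L = 3.23 g
ferric ammonium citrate: 0.417 g/L × 0.214 L = 0.089238 g = 89.24 mg
mannitol: 38.3 g/L × 0.214 L = 8.20 g

tryptone 3.23 g; ferric ammonium citrate 89.24 mg; mannitol 8.20 g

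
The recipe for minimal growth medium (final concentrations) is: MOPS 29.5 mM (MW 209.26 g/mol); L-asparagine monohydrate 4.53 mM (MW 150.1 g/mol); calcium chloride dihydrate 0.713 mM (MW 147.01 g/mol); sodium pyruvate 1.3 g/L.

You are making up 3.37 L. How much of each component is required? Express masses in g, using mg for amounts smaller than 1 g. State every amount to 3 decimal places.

Working volume: 3.37 L.
MOPS: 29.5 mmol/L × 209.26 g/mol × 3.37 L ÷ 1000 = 20.804 g
L-asparagine monohydrate: 4.53 mmol/L × 150.1 g/mol × 3.37 L ÷ 1000 = 2.291 g
calcium chloride dihydrate: 0.713 mmol/L × 147.01 mg/mmol × 3.37 L = 353.237 mg
sodium pyruvate: 1.3 g/L × 3.37 L = 4.381 g

MOPS 20.804 g; L-asparagine monohydrate 2.291 g; calcium chloride dihydrate 353.237 mg; sodium pyruvate 4.381 g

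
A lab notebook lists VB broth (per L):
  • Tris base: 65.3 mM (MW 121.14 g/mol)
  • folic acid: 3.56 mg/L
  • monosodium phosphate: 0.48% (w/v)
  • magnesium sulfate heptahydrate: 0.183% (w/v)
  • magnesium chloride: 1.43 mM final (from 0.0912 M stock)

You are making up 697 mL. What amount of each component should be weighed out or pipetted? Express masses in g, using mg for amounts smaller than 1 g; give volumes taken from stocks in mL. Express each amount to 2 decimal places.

Tris base 5.51 g; folic acid 2.48 mg; monosodium phosphate 3.35 g; magnesium sulfate heptahydrate 1.28 g; magnesium chloride 10.93 mL

Scale factor relative to 1 L: 0.697.
Tris base: 65.3 mmol/L × 121.14 g/mol × 0.697 L ÷ 1000 = 5.51 g
folic acid: 3.56 mg/L × 0.697 L = 2.48 mg
monosodium phosphate: 0.48 g per 100 mL × 697 mL ÷ 100 = 3.35 g
magnesium sulfate heptahydrate: 0.183% w/v = 1.83 g/L → 1.83 × 0.697 L = 1.28 g
magnesium chloride: C1V1 = C2V2 → 1.43 mM × 697 mL ÷ 91.2 mM = 10.93 mL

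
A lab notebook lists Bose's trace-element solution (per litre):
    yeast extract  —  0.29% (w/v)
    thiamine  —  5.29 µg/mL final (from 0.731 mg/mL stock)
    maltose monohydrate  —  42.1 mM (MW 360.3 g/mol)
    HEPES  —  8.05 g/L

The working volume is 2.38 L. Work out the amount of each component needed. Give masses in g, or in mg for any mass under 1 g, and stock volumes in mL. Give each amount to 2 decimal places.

yeast extract 6.90 g; thiamine 17.22 mL; maltose monohydrate 36.10 g; HEPES 19.16 g

Working volume: 2.38 L.
yeast extract: 0.29 g per 100 mL × 2380 mL ÷ 100 = 6.90 g
thiamine: C1V1 = C2V2 → 5.29 µg/mL × 2380 mL ÷ 731 µg/mL = 17.22 mL
maltose monohydrate: 42.1 mmol/L × 360.3 g/mol × 2.38 L ÷ 1000 = 36.10 g
HEPES: 8.05 g/L × 2.38 L = 19.16 g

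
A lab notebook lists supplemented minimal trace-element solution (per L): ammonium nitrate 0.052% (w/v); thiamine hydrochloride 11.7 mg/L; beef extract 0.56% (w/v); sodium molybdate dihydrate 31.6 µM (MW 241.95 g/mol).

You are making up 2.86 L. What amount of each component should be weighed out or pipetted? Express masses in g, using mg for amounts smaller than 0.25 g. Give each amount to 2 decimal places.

Working volume: 2.86 L.
ammonium nitrate: 0.052% w/v = 0.52 g/L → 0.52 × 2.86 L = 1.49 g
thiamine hydrochloride: 11.7 mg/L × 2.86 L = 33.46 mg
beef extract: 0.56% w/v = 5.6 g/L → 5.6 × 2.86 L = 16.02 g
sodium molybdate dihydrate: 31.6 µmol/L × 241.95 g/mol × 2.86 L ÷ 1000 = 21.87 mg

ammonium nitrate 1.49 g; thiamine hydrochloride 33.46 mg; beef extract 16.02 g; sodium molybdate dihydrate 21.87 mg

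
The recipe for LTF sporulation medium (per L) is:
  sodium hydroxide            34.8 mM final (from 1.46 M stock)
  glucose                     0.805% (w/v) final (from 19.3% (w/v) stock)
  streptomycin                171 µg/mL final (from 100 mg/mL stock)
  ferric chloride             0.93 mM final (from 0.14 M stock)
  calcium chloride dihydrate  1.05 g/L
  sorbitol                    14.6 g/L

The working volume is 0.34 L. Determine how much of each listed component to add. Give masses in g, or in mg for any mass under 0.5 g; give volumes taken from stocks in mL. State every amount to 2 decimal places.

sodium hydroxide 8.10 mL; glucose 14.18 mL; streptomycin 0.58 mL; ferric chloride 2.26 mL; calcium chloride dihydrate 357.00 mg; sorbitol 4.96 g

Scale factor relative to 1 L: 0.34.
sodium hydroxide: V = C2·V2/C1 = 34.8 mM × 340 mL ÷ 1460 mM = 8.10 mL
glucose: V = C2·V2/C1 = 0.805% ÷ 19.3% × 340 mL = 14.18 mL
streptomycin: V = C2·V2/C1 = 171 µg/mL × 340 mL ÷ 100000 µg/mL = 0.58 mL
ferric chloride: C1V1 = C2V2 → 0.93 mM × 340 mL ÷ 140 mM = 2.26 mL
calcium chloride dihydrate: 1.05 g/L × 0.34 L = 0.357 g = 357.00 mg
sorbitol: 14.6 g/L × 0.34 L = 4.96 g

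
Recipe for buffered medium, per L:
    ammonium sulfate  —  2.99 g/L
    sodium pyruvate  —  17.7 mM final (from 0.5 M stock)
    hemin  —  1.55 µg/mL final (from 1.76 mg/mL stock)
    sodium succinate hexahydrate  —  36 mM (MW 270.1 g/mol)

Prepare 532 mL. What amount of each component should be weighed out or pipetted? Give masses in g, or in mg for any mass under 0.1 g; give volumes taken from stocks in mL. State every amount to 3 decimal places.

Target volume = 532 mL = 0.532 L.
ammonium sulfate: 2.99 g/L × 0.532 L = 1.591 g
sodium pyruvate: C1V1 = C2V2 → 17.7 mM × 532 mL ÷ 500 mM = 18.833 mL
hemin: dilute stock: 1.55 µg/mL × 532 mL ÷ 1760 µg/mL = 0.469 mL
sodium succinate hexahydrate: 36 mmol/L × 270.1 g/mol × 0.532 L ÷ 1000 = 5.173 g

ammonium sulfate 1.591 g; sodium pyruvate 18.833 mL; hemin 0.469 mL; sodium succinate hexahydrate 5.173 g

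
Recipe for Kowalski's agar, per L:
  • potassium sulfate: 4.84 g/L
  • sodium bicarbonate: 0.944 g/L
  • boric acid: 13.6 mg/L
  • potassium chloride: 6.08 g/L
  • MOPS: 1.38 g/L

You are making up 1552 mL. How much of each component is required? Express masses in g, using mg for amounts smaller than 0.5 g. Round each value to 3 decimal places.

potassium sulfate 7.512 g; sodium bicarbonate 1.465 g; boric acid 21.107 mg; potassium chloride 9.436 g; MOPS 2.142 g

Working volume: 1552 mL = 1.552 L.
potassium sulfate: 4.84 g/L × 1.552 L = 7.512 g
sodium bicarbonate: 0.944 g/L × 1.552 L = 1.465 g
boric acid: 13.6 mg/L × 1.552 L = 21.107 mg
potassium chloride: 6.08 g/L × 1.552 L = 9.436 g
MOPS: 1.38 g/L × 1.552 L = 2.142 g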